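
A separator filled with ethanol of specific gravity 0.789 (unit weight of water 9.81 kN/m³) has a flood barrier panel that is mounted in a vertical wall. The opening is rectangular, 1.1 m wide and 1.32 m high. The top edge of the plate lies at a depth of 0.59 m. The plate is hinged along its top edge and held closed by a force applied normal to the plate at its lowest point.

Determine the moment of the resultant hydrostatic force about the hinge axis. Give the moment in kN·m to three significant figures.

γ = 0.789 × 9.81 = 7.74009 kN/m³.
The centroid lies 1.32/2 = 0.66 m below the top edge, so the centroid depth is h_c = 0.59 + 0.66 = 1.25 m.
A = 1.1 × 1.32 = 1.452 m².
Resultant F = γ·h_c·A = 7.74009 × 1.25 × 1.452 = 14.0483 kN.
I_c = b·h³/12 = 1.1 × 1.32³/12 = 0.21083 m⁴.
Centre of pressure: y_p = y_c + I_c/(y_c·A) = 1.25 + 0.21083/(1.25 × 1.452) = 1.25 + 0.11616 = 1.36616 m along the plane.
The resultant acts 0.66 + 0.11616 = 0.77616 m (along the plate) below the hinge at the top edge, so the moment about the hinge is M = F × 0.77616 = 14.0483 × 0.77616 = 10.9037 kN·m.

M ≈ 10.9 kN·m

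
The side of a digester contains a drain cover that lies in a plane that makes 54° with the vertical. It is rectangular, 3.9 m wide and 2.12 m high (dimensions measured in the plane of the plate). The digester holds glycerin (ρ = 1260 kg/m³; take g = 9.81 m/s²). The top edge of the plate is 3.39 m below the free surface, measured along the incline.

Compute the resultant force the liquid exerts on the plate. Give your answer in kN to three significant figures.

γ = ρg = 1260 × 9.81 / 1000 = 12.3606 kN/m³.
The plate makes 54° with the vertical, i.e. θ = 90° − 54° = 36° to the horizontal. Measuring y along the incline from the free-surface line, vertical depth h = y·sinθ with sinθ = 0.587785.
The centroid lies 2.12/2 = 1.06 m below the top edge, so y_c = 3.39 + 1.06 = 4.45 m and h_c = 4.45 × 0.587785 = 2.61564 m.
A = 3.9 × 2.12 = 8.268 m².
Resultant F = γ·h_c·A = 12.3606 × 2.61564 × 8.268 = 267.312 kN.

F ≈ 267 kN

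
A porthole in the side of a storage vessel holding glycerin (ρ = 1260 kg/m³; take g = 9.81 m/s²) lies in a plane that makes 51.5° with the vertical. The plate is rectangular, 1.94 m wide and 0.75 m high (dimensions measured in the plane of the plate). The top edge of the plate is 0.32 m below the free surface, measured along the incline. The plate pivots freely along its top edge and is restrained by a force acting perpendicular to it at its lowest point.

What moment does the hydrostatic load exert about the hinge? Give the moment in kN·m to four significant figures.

M ≈ 3.443 kN·m

γ = ρg = 1260 × 9.81 / 1000 = 12.3606 kN/m³.
The plate makes 51.5° with the vertical, i.e. θ = 90° − 51.5° = 38.5° to the horizontal. Measuring y along the incline from the free-surface line, vertical depth h = y·sinθ with sinθ = 0.622515.
The centroid lies 0.75/2 = 0.375 m below the top edge, so y_c = 0.32 + 0.375 = 0.695 m and h_c = 0.695 × 0.622515 = 0.432648 m.
A = 1.94 × 0.75 = 1.455 m².
Resultant F = γ·h_c·A = 12.3606 × 0.432648 × 1.455 = 7.78103 kN.
I_c = b·h³/12 = 1.94 × 0.75³/12 = 0.0682031 m⁴.
Centre of pressure: y_p = y_c + I_c/(y_c·A) = 0.695 + 0.0682031/(0.695 × 1.455) = 0.695 + 0.067446 = 0.762446 m along the plane.
The resultant acts 0.375 + 0.067446 = 0.442446 m (along the plate) below the hinge at the top edge, so the moment about the hinge is M = F × 0.442446 = 7.78103 × 0.442446 = 3.44269 kN·m.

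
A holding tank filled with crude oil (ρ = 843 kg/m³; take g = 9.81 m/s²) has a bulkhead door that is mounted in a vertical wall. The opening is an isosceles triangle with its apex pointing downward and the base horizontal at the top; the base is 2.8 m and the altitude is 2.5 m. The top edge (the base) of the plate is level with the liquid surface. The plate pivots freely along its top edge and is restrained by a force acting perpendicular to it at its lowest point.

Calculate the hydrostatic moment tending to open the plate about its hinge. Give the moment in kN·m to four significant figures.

γ = ρg = 843 × 9.81 / 1000 = 8.26983 kN/m³.
With the apex down, the centroid sits h/3 = 2.5/3 = 0.833333 m below the base (the top edge), so the centroid depth is h_c = 0.833333 m.
A = ½ × 2.8 × 2.5 = 3.5 m².
Resultant F = γ·h_c·A = 8.26983 × 0.833333 × 3.5 = 24.1203 kN.
I_c = b·h³/36 = 2.8 × 2.5³/36 = 1.21528 m⁴.
Centre of pressure: y_p = y_c + I_c/(y_c·A) = 0.833333 + 1.21528/(0.833333 × 3.5) = 0.833333 + 0.416668 = 1.25 m along the plane.
The resultant acts 0.833333 + 0.416668 = 1.25 m (along the plate) below the hinge at the top edge, so the moment about the hinge is M = F × 1.25 = 24.1203 × 1.25 = 30.1504 kN·m.

M ≈ 30.15 kN·m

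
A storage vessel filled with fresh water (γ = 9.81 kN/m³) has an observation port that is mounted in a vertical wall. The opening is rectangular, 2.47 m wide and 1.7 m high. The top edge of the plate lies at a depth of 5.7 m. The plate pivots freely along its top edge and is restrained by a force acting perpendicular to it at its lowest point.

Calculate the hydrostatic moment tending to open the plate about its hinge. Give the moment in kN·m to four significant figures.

M ≈ 239.3 kN·m

γ = 9.81 kN/m³.
The centroid lies 1.7/2 = 0.85 m below the top edge, so the centroid depth is h_c = 5.7 + 0.85 = 6.55 m.
A = 2.47 × 1.7 = 4.199 m².
Resultant F = γ·h_c·A = 9.81 × 6.55 × 4.199 = 269.809 kN.
I_c = b·h³/12 = 2.47 × 1.7³/12 = 1.01126 m⁴.
Centre of pressure: y_p = y_c + I_c/(y_c·A) = 6.55 + 1.01126/(6.55 × 4.199) = 6.55 + 0.0367685 = 6.58677 m along the plane.
The resultant acts 0.85 + 0.0367685 = 0.886768 m (along the plate) below the hinge at the top edge, so the moment about the hinge is M = F × 0.886768 = 269.809 × 0.886768 = 239.258 kN·m.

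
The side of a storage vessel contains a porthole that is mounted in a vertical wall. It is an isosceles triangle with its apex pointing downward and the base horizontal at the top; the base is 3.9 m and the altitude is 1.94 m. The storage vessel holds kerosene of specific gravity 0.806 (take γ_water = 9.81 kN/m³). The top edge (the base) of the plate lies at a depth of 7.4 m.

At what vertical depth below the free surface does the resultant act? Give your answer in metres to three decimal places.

h_p = 8.073 m

γ = 0.806 × 9.81 = 7.90686 kN/m³.
With the apex down, the centroid sits h/3 = 1.94/3 = 0.646667 m below the base (the top edge), so the centroid depth is h_c = 7.4 + 0.646667 = 8.04667 m.
A = ½ × 3.9 × 1.94 = 3.783 m².
Resultant F = γ·h_c·A = 7.90686 × 8.04667 × 3.783 = 240.689 kN.
I_c = b·h³/36 = 3.9 × 1.94³/36 = 0.790983 m⁴.
Centre of pressure: y_p = y_c + I_c/(y_c·A) = 8.04667 + 0.790983/(8.04667 × 3.783) = 8.04667 + 0.0259845 = 8.07265 m along the plane.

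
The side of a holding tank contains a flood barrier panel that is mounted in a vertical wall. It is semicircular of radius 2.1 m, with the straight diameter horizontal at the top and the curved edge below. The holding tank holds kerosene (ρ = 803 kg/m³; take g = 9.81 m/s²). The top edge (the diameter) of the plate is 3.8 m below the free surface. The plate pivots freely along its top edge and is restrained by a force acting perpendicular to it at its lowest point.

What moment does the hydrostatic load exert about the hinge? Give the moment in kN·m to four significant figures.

M ≈ 245.0 kN·m

γ = ρg = 803 × 9.81 / 1000 = 7.87743 kN/m³.
The centroid of a semicircle lies 4r/(3π) = 0.891268 m from the diameter, here below the top edge, so the centroid depth is h_c = 3.8 + 0.891268 = 4.69127 m.
A = πr²/2 = π × 2.1²/2 = 6.92721 m².
Resultant F = γ·h_c·A = 7.87743 × 4.69127 × 6.92721 = 255.996 kN.
I_c = (π/8 − 8/(9π))·r⁴ = 0.109757 × 2.1⁴ = 2.13457 m⁴.
Centre of pressure: y_p = y_c + I_c/(y_c·A) = 4.69127 + 2.13457/(4.69127 × 6.92721) = 4.69127 + 0.0656843 = 4.75695 m along the plane.
The resultant acts 0.891268 + 0.0656843 = 0.956952 m (along the plate) below the hinge at the top edge, so the moment about the hinge is M = F × 0.956952 = 255.996 × 0.956952 = 244.976 kN·m.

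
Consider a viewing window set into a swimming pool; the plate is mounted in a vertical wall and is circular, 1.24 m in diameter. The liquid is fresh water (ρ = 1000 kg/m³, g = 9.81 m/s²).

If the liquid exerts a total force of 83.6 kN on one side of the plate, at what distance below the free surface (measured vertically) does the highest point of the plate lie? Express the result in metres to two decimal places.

d_top ≈ 6.44 m

γ = ρg = 1000 × 9.81 = 9810 N/m³ = 9.81 kN/m³.
A = π(0.62)² = 1.20763 m².
From F = γ·h_c·A, the centroid depth is h_c = 83.6/(9.81 × 1.20763) = 7.05673 m.
The centroid is at the centre, 0.62 m below the top of the plate, so the highest point sits at h_top = 7.05673 − 0.62 = 6.43673 m below the surface.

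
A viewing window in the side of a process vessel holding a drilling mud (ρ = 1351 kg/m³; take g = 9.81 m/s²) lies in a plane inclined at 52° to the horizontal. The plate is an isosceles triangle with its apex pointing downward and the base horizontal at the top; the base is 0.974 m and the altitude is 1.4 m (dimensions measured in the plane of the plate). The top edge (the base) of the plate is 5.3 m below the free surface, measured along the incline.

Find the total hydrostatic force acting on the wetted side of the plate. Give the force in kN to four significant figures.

γ = ρg = 1351 × 9.81 / 1000 = 13.25331 kN/m³.
Let θ = 52° be the plate's angle to the horizontal; measure y along the incline from where the plane meets the free surface. Vertical depth h = y·sinθ with sinθ = 0.788011.
With the apex down, the centroid sits h/3 = 1.4/3 = 0.466667 m below the base (the top edge), so y_c = 5.3 + 0.466667 = 5.76667 m and h_c = 5.76667 × 0.788011 = 4.5442 m.
A = ½ × 0.974 × 1.4 = 0.6818 m².
Resultant F = γ·h_c·A = 13.25331 × 4.5442 × 0.6818 = 41.0619 kN.

F ≈ 41.06 kN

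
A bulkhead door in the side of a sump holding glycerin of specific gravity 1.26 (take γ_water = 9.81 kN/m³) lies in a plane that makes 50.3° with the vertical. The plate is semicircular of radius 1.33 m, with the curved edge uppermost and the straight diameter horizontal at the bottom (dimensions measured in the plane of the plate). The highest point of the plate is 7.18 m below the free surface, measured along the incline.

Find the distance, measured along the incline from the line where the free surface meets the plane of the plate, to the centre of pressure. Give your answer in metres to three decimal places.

y_p = 7.961 m

γ = 1.26 × 9.81 = 12.3606 kN/m³.
The plate makes 50.3° with the vertical, i.e. θ = 90° − 50.3° = 39.7° to the horizontal. Measuring y along the incline from the free-surface line, vertical depth h = y·sinθ with sinθ = 0.638768.
The centroid lies 4r/(3π) = 0.56447 m above the diameter, so r − 4r/(3π) = 1.33 − 0.56447 = 0.76553 m below the topmost point, so y_c = 7.18 + 0.76553 = 7.94553 m and h_c = 7.94553 × 0.638768 = 5.07535 m.
A = πr²/2 = π × 1.33²/2 = 2.77858 m².
Resultant F = γ·h_c·A = 12.3606 × 5.07535 × 2.77858 = 174.312 kN.
I_c = (π/8 − 8/(9π))·r⁴ = 0.109757 × 1.33⁴ = 0.34343 m⁴.
Centre of pressure: y_p = y_c + I_c/(y_c·A) = 7.94553 + 0.34343/(7.94553 × 2.77858) = 7.94553 + 0.0155558 = 7.96109 m along the plane.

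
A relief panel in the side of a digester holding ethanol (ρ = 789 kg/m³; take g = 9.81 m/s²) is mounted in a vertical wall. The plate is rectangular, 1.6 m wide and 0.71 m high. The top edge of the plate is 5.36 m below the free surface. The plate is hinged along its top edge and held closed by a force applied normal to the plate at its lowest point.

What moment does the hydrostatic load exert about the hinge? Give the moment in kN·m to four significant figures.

M ≈ 18.21 kN·m

γ = ρg = 789 × 9.81 / 1000 = 7.74009 kN/m³.
The centroid lies 0.71/2 = 0.355 m below the top edge, so the centroid depth is h_c = 5.36 + 0.355 = 5.715 m.
A = 1.6 × 0.71 = 1.136 m².
Resultant F = γ·h_c·A = 7.74009 × 5.715 × 1.136 = 50.2505 kN.
I_c = b·h³/12 = 1.6 × 0.71³/12 = 0.0477215 m⁴.
Centre of pressure: y_p = y_c + I_c/(y_c·A) = 5.715 + 0.0477215/(5.715 × 1.136) = 5.715 + 0.00735054 = 5.72235 m along the plane.
The resultant acts 0.355 + 0.00735054 = 0.362351 m (along the plate) below the hinge at the top edge, so the moment about the hinge is M = F × 0.362351 = 50.2505 × 0.362351 = 18.2083 kN·m.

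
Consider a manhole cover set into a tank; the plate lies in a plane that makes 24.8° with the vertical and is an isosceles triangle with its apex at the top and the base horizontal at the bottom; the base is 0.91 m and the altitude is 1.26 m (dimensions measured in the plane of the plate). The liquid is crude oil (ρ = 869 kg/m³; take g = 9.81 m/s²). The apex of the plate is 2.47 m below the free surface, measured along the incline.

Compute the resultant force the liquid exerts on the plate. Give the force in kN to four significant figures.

γ = ρg = 869 × 9.81 / 1000 = 8.52489 kN/m³.
The plate makes 24.8° with the vertical, i.e. θ = 90° − 24.8° = 65.2° to the horizontal. Measuring y along the incline from the free-surface line, vertical depth h = y·sinθ with sinθ = 0.907777.
With the apex up, the centroid sits 2h/3 = 2 × 1.26/3 = 0.84 m below the apex, so y_c = 2.47 + 0.84 = 3.31 m and h_c = 3.31 × 0.907777 = 3.00474 m.
A = ½ × 0.91 × 1.26 = 0.5733 m².
Resultant F = γ·h_c·A = 8.52489 × 3.00474 × 0.5733 = 14.6851 kN.

F ≈ 14.69 kN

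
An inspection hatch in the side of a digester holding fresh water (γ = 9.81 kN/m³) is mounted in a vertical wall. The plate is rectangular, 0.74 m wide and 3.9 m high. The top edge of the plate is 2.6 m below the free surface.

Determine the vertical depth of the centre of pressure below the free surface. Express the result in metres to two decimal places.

γ = 9.81 kN/m³.
The centroid lies 3.9/2 = 1.95 m below the top edge, so the centroid depth is h_c = 2.6 + 1.95 = 4.55 m.
A = 0.74 × 3.9 = 2.886 m².
Resultant F = γ·h_c·A = 9.81 × 4.55 × 2.886 = 128.818 kN.
I_c = b·h³/12 = 0.74 × 3.9³/12 = 3.658 m⁴.
Centre of pressure: y_p = y_c + I_c/(y_c·A) = 4.55 + 3.658/(4.55 × 2.886) = 4.55 + 0.278571 = 4.82857 m along the plane.

h_p = 4.83 m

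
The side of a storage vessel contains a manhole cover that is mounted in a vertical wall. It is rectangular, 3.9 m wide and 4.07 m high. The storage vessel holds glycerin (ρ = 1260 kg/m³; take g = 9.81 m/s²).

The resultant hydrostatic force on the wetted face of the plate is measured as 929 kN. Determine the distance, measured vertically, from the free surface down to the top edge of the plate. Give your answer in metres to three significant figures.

d_top ≈ 2.70 m

γ = ρg = 1260 × 9.81 / 1000 = 12.3606 kN/m³.
A = 3.9 × 4.07 = 15.873 m².
From F = γ·h_c·A, the centroid depth is h_c = 929/(12.3606 × 15.873) = 4.73497 m.
The centroid lies 4.07/2 = 2.035 m below the top edge, so the top edge sits at h_top = 4.73497 − 2.035 = 2.69997 m below the surface.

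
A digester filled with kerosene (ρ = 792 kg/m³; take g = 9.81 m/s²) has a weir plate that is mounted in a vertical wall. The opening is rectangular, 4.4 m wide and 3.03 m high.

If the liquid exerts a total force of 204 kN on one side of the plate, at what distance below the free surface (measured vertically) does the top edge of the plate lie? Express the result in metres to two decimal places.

d_top ≈ 0.45 m

γ = ρg = 792 × 9.81 / 1000 = 7.76952 kN/m³.
A = 4.4 × 3.03 = 13.332 m².
From F = γ·h_c·A, the centroid depth is h_c = 204/(7.76952 × 13.332) = 1.96943 m.
The centroid lies 3.03/2 = 1.515 m below the top edge, so the top edge sits at h_top = 1.96943 − 1.515 = 0.45443 m below the surface.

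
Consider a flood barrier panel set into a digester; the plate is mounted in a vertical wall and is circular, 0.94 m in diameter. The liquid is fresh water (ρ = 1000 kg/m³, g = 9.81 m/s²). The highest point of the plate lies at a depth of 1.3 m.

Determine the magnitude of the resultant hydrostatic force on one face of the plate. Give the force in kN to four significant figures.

F ≈ 12.05 kN

γ = ρg = 1000 × 9.81 = 9810 N/m³ = 9.81 kN/m³.
The centroid is at the centre, 0.47 m below the top of the plate, so the centroid depth is h_c = 1.3 + 0.47 = 1.77 m.
A = π(0.47)² = 0.693978 m².
Resultant F = γ·h_c·A = 9.81 × 1.77 × 0.693978 = 12.05 kN.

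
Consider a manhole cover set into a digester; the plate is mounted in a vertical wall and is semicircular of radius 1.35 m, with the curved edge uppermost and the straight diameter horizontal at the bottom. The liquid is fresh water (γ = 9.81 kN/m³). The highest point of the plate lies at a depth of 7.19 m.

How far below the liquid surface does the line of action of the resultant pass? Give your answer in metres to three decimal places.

γ = 9.81 kN/m³.
The centroid lies 4r/(3π) = 0.572958 m above the diameter, so r − 4r/(3π) = 1.35 − 0.572958 = 0.777042 m below the topmost point, so the centroid depth is h_c = 7.19 + 0.777042 = 7.96704 m.
A = πr²/2 = π × 1.35²/2 = 2.86278 m².
Resultant F = γ·h_c·A = 9.81 × 7.96704 × 2.86278 = 223.745 kN.
I_c = (π/8 − 8/(9π))·r⁴ = 0.109757 × 1.35⁴ = 0.364559 m⁴.
Centre of pressure: y_p = y_c + I_c/(y_c·A) = 7.96704 + 0.364559/(7.96704 × 2.86278) = 7.96704 + 0.0159839 = 7.98302 m along the plane.

h_p = 7.983 m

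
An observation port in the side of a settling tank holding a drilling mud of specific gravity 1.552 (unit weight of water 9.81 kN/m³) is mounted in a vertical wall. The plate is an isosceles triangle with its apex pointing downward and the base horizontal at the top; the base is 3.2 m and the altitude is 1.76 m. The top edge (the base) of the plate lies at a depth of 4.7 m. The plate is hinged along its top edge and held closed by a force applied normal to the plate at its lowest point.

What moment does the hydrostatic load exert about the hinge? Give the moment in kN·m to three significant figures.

γ = 1.552 × 9.81 = 15.22512 kN/m³.
With the apex down, the centroid sits h/3 = 1.76/3 = 0.586667 m below the base (the top edge), so the centroid depth is h_c = 4.7 + 0.586667 = 5.28667 m.
A = ½ × 3.2 × 1.76 = 2.816 m².
Resultant F = γ·h_c·A = 15.22512 × 5.28667 × 2.816 = 226.66 kN.
I_c = b·h³/36 = 3.2 × 1.76³/36 = 0.484602 m⁴.
Centre of pressure: y_p = y_c + I_c/(y_c·A) = 5.28667 + 0.484602/(5.28667 × 2.816) = 5.28667 + 0.0325515 = 5.31922 m along the plane.
The resultant acts 0.586667 + 0.0325515 = 0.619219 m (along the plate) below the hinge at the top edge, so the moment about the hinge is M = F × 0.619219 = 226.66 × 0.619219 = 140.352 kN·m.

M ≈ 140 kN·m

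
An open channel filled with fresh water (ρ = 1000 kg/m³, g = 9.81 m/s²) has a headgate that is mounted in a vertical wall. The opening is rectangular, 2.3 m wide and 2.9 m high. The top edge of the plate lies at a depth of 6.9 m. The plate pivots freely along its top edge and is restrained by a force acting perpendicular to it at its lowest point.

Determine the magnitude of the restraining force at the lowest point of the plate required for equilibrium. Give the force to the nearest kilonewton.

P ≈ 289 kN

γ = ρg = 1000 × 9.81 = 9810 N/m³ = 9.81 kN/m³.
The centroid lies 2.9/2 = 1.45 m below the top edge, so the centroid depth is h_c = 6.9 + 1.45 = 8.35 m.
A = 2.3 × 2.9 = 6.67 m².
Resultant F = γ·h_c·A = 9.81 × 8.35 × 6.67 = 546.363 kN.
I_c = b·h³/12 = 2.3 × 2.9³/12 = 4.67456 m⁴.
Centre of pressure: y_p = y_c + I_c/(y_c·A) = 8.35 + 4.67456/(8.35 × 6.67) = 8.35 + 0.0839322 = 8.43393 m along the plane.
The resultant acts 1.45 + 0.0839322 = 1.53393 m (along the plate) below the hinge at the top edge, so the moment about the hinge is M = F × 1.53393 = 546.363 × 1.53393 = 838.083 kN·m.
A normal force at the bottom, 2.9 m from the hinge, must supply this moment: P = 838.083/2.9 = 288.994 kN.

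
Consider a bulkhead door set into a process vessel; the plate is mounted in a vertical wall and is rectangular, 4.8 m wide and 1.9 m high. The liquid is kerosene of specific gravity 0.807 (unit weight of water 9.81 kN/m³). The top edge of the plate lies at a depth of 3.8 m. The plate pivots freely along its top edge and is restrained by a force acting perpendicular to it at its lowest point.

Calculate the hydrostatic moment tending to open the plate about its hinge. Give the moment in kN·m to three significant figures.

γ = 0.807 × 9.81 = 7.91667 kN/m³.
The centroid lies 1.9/2 = 0.95 m below the top edge, so the centroid depth is h_c = 3.8 + 0.95 = 4.75 m.
A = 4.8 × 1.9 = 9.12 m².
Resultant F = γ·h_c·A = 7.91667 × 4.75 × 9.12 = 342.95 kN.
I_c = b·h³/12 = 4.8 × 1.9³/12 = 2.7436 m⁴.
Centre of pressure: y_p = y_c + I_c/(y_c·A) = 4.75 + 2.7436/(4.75 × 9.12) = 4.75 + 0.0633333 = 4.81333 m along the plane.
The resultant acts 0.95 + 0.0633333 = 1.01333 m (along the plate) below the hinge at the top edge, so the moment about the hinge is M = F × 1.01333 = 342.95 × 1.01333 = 347.522 kN·m.

M ≈ 348 kN·m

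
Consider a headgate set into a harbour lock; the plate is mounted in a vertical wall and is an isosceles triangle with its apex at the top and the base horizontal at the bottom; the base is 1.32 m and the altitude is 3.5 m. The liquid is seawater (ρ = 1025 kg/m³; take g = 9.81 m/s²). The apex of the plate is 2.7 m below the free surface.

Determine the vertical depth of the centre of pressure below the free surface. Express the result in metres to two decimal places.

h_p = 5.17 m

γ = ρg = 1025 × 9.81 / 1000 = 10.05525 kN/m³.
With the apex up, the centroid sits 2h/3 = 2 × 3.5/3 = 2.33333 m below the apex, so the centroid depth is h_c = 2.7 + 2.33333 = 5.03333 m.
A = ½ × 1.32 × 3.5 = 2.31 m².
Resultant F = γ·h_c·A = 10.05525 × 5.03333 × 2.31 = 116.912 kN.
I_c = b·h³/36 = 1.32 × 3.5³/36 = 1.57208 m⁴.
Centre of pressure: y_p = y_c + I_c/(y_c·A) = 5.03333 + 1.57208/(5.03333 × 2.31) = 5.03333 + 0.13521 = 5.16854 m along the plane.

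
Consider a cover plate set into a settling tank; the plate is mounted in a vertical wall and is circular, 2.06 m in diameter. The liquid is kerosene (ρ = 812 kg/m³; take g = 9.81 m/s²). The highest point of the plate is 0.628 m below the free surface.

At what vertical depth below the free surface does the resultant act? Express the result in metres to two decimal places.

γ = ρg = 812 × 9.81 / 1000 = 7.96572 kN/m³.
The centroid is at the centre, 1.03 m below the top of the plate, so the centroid depth is h_c = 0.628 + 1.03 = 1.658 m.
A = π(1.03)² = 3.33292 m².
Resultant F = γ·h_c·A = 7.96572 × 1.658 × 3.33292 = 44.0184 kN.
I_c = πr⁴/4 = π × 1.03⁴/4 = 0.883973 m⁴.
Centre of pressure: y_p = y_c + I_c/(y_c·A) = 1.658 + 0.883973/(1.658 × 3.33292) = 1.658 + 0.159967 = 1.81797 m along the plane.

h_p = 1.82 m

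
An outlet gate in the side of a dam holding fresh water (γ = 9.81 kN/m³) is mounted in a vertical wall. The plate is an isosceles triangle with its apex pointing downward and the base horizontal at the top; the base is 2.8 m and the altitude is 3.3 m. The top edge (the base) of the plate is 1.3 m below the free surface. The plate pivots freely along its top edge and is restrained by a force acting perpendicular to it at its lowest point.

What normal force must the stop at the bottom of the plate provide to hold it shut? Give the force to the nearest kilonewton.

P ≈ 45 kN

γ = 9.81 kN/m³.
With the apex down, the centroid sits h/3 = 3.3/3 = 1.1 m below the base (the top edge), so the centroid depth is h_c = 1.3 + 1.1 = 2.4 m.
A = ½ × 2.8 × 3.3 = 4.62 m².
Resultant F = γ·h_c·A = 9.81 × 2.4 × 4.62 = 108.773 kN.
I_c = b·h³/36 = 2.8 × 3.3³/36 = 2.7951 m⁴.
Centre of pressure: y_p = y_c + I_c/(y_c·A) = 2.4 + 2.7951/(2.4 × 4.62) = 2.4 + 0.252083 = 2.65208 m along the plane.
The resultant acts 1.1 + 0.252083 = 1.35208 m (along the plate) below the hinge at the top edge, so the moment about the hinge is M = F × 1.35208 = 108.773 × 1.35208 = 147.07 kN·m.
A normal force at the bottom, 3.3 m from the hinge, must supply this moment: P = 147.07/3.3 = 44.5667 kN.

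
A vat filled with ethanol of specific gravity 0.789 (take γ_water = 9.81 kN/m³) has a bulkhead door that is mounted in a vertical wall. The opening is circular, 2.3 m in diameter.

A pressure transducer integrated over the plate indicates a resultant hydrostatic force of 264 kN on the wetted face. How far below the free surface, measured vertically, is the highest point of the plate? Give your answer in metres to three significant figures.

γ = 0.789 × 9.81 = 7.74009 kN/m³.
A = π(1.15)² = 4.15476 m².
From F = γ·h_c·A, the centroid depth is h_c = 264/(7.74009 × 4.15476) = 8.20941 m.
The centroid is at the centre, 1.15 m below the top of the plate, so the highest point sits at h_top = 8.20941 − 1.15 = 7.05941 m below the surface.

d_top ≈ 7.06 m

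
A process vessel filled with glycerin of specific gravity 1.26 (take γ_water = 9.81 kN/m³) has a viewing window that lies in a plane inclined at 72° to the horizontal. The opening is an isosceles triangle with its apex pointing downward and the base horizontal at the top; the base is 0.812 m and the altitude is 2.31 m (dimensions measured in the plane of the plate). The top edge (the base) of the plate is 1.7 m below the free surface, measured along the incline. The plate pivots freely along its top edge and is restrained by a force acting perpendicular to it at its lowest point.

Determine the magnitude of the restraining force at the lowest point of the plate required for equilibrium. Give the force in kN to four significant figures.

P ≈ 10.49 kN

γ = 1.26 × 9.81 = 12.3606 kN/m³.
Let θ = 72° be the plate's angle to the horizontal; measure y along the incline from where the plane meets the free surface. Vertical depth h = y·sinθ with sinθ = 0.951057.
With the apex down, the centroid sits h/3 = 2.31/3 = 0.77 m below the base (the top edge), so y_c = 1.7 + 0.77 = 2.47 m and h_c = 2.47 × 0.951057 = 2.34911 m.
A = ½ × 0.812 × 2.31 = 0.93786 m².
Resultant F = γ·h_c·A = 12.3606 × 2.34911 × 0.93786 = 27.2321 kN.
I_c = b·h³/36 = 0.812 × 2.31³/36 = 0.278029 m⁴.
Centre of pressure: y_p = y_c + I_c/(y_c·A) = 2.47 + 0.278029/(2.47 × 0.93786) = 2.47 + 0.12002 = 2.59002 m along the plane.
The resultant acts 0.77 + 0.12002 = 0.89002 m (along the plate) below the hinge at the top edge, so the moment about the hinge is M = F × 0.89002 = 27.2321 × 0.89002 = 24.2371 kN·m.
A normal force at the bottom, 2.31 m from the hinge, must supply this moment: P = 24.2371/2.31 = 10.4923 kN.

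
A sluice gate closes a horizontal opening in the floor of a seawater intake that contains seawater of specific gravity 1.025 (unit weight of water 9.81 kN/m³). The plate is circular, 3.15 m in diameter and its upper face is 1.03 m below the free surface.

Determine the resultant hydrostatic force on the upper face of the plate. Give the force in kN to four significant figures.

F ≈ 80.71 kN

γ = 1.025 × 9.81 = 10.05525 kN/m³.
The plate is horizontal, so pressure is uniform at p = γ·h = 10.05525 × 1.03 = 10.3569 kN/m².
A = π(1.575)² = 7.79311 m².
F = p·A = 10.3569 × 7.79311 = 80.7125 kN.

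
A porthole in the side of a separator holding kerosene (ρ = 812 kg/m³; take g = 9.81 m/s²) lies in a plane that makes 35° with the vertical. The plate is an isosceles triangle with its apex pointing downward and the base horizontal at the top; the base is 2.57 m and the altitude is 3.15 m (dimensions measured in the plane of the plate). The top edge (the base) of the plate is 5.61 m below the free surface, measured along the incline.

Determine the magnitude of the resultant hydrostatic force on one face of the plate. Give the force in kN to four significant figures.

γ = ρg = 812 × 9.81 / 1000 = 7.96572 kN/m³.
The plate makes 35° with the vertical, i.e. θ = 90° − 35° = 55° to the horizontal. Measuring y along the incline from the free-surface line, vertical depth h = y·sinθ with sinθ = 0.819152.
With the apex down, the centroid sits h/3 = 3.15/3 = 1.05 m below the base (the top edge), so y_c = 5.61 + 1.05 = 6.66 m and h_c = 6.66 × 0.819152 = 5.45555 m.
A = ½ × 2.57 × 3.15 = 4.04775 m².
Resultant F = γ·h_c·A = 7.96572 × 5.45555 × 4.04775 = 175.905 kN.

F ≈ 175.9 kN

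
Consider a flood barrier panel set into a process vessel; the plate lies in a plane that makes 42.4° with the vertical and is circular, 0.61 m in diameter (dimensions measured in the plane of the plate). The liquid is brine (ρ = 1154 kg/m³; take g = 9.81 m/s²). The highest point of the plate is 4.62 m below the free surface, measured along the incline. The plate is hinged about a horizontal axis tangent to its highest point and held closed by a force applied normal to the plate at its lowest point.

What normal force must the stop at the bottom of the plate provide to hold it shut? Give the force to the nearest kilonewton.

γ = ρg = 1154 × 9.81 / 1000 = 11.32074 kN/m³.
The plate makes 42.4° with the vertical, i.e. θ = 90° − 42.4° = 47.6° to the horizontal. Measuring y along the incline from the free-surface line, vertical depth h = y·sinθ with sinθ = 0.738455.
The centroid is at the centre, 0.305 m below the top of the plate, so y_c = 4.62 + 0.305 = 4.925 m and h_c = 4.925 × 0.738455 = 3.63689 m.
A = π(0.305)² = 0.292247 m².
Resultant F = γ·h_c·A = 11.32074 × 3.63689 × 0.292247 = 12.0325 kN.
I_c = πr⁴/4 = π × 0.305⁴/4 = 0.00679656 m⁴.
Centre of pressure: y_p = y_c + I_c/(y_c·A) = 4.925 + 0.00679656/(4.925 × 0.292247) = 4.925 + 0.00472207 = 4.92972 m along the plane.
The resultant acts 0.305 + 0.00472207 = 0.309722 m (along the plate) below the hinge at the top edge, so the moment about the hinge is M = F × 0.309722 = 12.0325 × 0.309722 = 3.72673 kN·m.
A normal force at the bottom, 0.61 m from the hinge, must supply this moment: P = 3.72673/0.61 = 6.10939 kN.

P ≈ 6 kN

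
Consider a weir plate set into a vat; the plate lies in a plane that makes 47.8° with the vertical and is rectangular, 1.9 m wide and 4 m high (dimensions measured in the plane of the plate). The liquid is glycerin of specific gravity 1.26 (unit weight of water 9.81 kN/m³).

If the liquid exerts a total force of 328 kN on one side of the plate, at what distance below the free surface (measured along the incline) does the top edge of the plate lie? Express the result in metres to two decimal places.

y_top ≈ 3.20 m

γ = 1.26 × 9.81 = 12.3606 kN/m³.
A = 1.9 × 4 = 7.6 m².
From F = γ·h_c·A, the centroid depth is h_c = 328/(12.3606 × 7.6) = 3.49157 m.
The plate makes 47.8° with the vertical, i.e. θ = 90° − 47.8° = 42.2° to the horizontal. Measuring y along the incline from the free-surface line, vertical depth h = y·sinθ with sinθ = 0.671721.
Along the incline, y_c = h_c/sinθ = 3.49157/0.671721 = 5.19795 m.
The centroid lies 4/2 = 2 m below the top edge, so the top edge sits at y_top = 5.19795 − 2 = 3.19795 m along the incline.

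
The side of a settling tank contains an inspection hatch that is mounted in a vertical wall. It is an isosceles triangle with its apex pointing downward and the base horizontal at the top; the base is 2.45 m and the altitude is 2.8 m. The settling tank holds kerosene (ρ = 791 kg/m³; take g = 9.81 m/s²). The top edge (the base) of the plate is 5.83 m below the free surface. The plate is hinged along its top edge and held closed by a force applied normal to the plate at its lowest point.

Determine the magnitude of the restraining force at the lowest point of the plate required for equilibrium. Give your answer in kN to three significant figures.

γ = ρg = 791 × 9.81 / 1000 = 7.75971 kN/m³.
With the apex down, the centroid sits h/3 = 2.8/3 = 0.933333 m below the base (the top edge), so the centroid depth is h_c = 5.83 + 0.933333 = 6.76333 m.
A = ½ × 2.45 × 2.8 = 3.43 m².
Resultant F = γ·h_c·A = 7.75971 × 6.76333 × 3.43 = 180.011 kN.
I_c = b·h³/36 = 2.45 × 2.8³/36 = 1.49396 m⁴.
Centre of pressure: y_p = y_c + I_c/(y_c·A) = 6.76333 + 1.49396/(6.76333 × 3.43) = 6.76333 + 0.0643998 = 6.82773 m along the plane.
The resultant acts 0.933333 + 0.0643998 = 0.997733 m (along the plate) below the hinge at the top edge, so the moment about the hinge is M = F × 0.997733 = 180.011 × 0.997733 = 179.603 kN·m.
A normal force at the bottom, 2.8 m from the hinge, must supply this moment: P = 179.603/2.8 = 64.1439 kN.

P ≈ 64.1 kN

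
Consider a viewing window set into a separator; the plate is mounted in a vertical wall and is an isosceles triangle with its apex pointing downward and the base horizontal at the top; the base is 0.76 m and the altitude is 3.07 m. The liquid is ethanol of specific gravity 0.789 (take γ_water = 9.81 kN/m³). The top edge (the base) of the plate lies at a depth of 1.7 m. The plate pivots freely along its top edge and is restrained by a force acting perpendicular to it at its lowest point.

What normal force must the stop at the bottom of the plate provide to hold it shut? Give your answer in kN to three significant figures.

P ≈ 9.74 kN

γ = 0.789 × 9.81 = 7.74009 kN/m³.
With the apex down, the centroid sits h/3 = 3.07/3 = 1.02333 m below the base (the top edge), so the centroid depth is h_c = 1.7 + 1.02333 = 2.72333 m.
A = ½ × 0.76 × 3.07 = 1.1666 m².
Resultant F = γ·h_c·A = 7.74009 × 2.72333 × 1.1666 = 24.5906 kN.
I_c = b·h³/36 = 0.76 × 3.07³/36 = 0.610838 m⁴.
Centre of pressure: y_p = y_c + I_c/(y_c·A) = 2.72333 + 0.610838/(2.72333 × 1.1666) = 2.72333 + 0.192267 = 2.9156 m along the plane.
The resultant acts 1.02333 + 0.192267 = 1.2156 m (along the plate) below the hinge at the top edge, so the moment about the hinge is M = F × 1.2156 = 24.5906 × 1.2156 = 29.8923 kN·m.
A normal force at the bottom, 3.07 m from the hinge, must supply this moment: P = 29.8923/3.07 = 9.73691 kN.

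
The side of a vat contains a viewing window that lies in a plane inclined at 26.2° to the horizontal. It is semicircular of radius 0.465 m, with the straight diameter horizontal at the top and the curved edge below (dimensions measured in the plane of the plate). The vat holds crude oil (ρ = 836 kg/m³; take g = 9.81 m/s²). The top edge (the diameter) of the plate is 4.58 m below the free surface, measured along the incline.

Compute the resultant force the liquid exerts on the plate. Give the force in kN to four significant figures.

F ≈ 5.875 kN

γ = ρg = 836 × 9.81 / 1000 = 8.20116 kN/m³.
Let θ = 26.2° be the plate's angle to the horizontal; measure y along the incline from where the plane meets the free surface. Vertical depth h = y·sinθ with sinθ = 0.441506.
The centroid of a semicircle lies 4r/(3π) = 0.197352 m from the diameter, here below the top edge, so y_c = 4.58 + 0.197352 = 4.77735 m and h_c = 4.77735 × 0.441506 = 2.10923 m.
A = πr²/2 = π × 0.465²/2 = 0.339645 m².
Resultant F = γ·h_c·A = 8.20116 × 2.10923 × 0.339645 = 5.87522 kN.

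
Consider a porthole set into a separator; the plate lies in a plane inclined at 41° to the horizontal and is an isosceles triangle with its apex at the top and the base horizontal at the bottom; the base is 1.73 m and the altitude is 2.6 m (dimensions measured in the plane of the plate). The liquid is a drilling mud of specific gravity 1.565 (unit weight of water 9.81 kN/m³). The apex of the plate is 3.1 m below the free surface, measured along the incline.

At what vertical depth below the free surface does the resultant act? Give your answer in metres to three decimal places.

γ = 1.565 × 9.81 = 15.35265 kN/m³.
Let θ = 41° be the plate's angle to the horizontal; measure y along the incline from where the plane meets the free surface. Vertical depth h = y·sinθ with sinθ = 0.656059.
With the apex up, the centroid sits 2h/3 = 2 × 2.6/3 = 1.73333 m below the apex, so y_c = 3.1 + 1.73333 = 4.83333 m and h_c = 4.83333 × 0.656059 = 3.17095 m.
A = ½ × 1.73 × 2.6 = 2.249 m².
Resultant F = γ·h_c·A = 15.35265 × 3.17095 × 2.249 = 109.487 kN.
I_c = b·h³/36 = 1.73 × 2.6³/36 = 0.844624 m⁴.
Centre of pressure: y_p = y_c + I_c/(y_c·A) = 4.83333 + 0.844624/(4.83333 × 2.249) = 4.83333 + 0.0777012 = 4.91103 m along the plane.
Vertically, h_p = y_p·sinθ = 4.91103 × 0.656059 = 3.22193 m.

h_p = 3.222 m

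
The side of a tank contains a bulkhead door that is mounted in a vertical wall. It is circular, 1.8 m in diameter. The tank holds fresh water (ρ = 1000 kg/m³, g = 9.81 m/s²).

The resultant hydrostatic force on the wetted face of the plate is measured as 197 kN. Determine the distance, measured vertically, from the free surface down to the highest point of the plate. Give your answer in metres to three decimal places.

γ = ρg = 1000 × 9.81 = 9810 N/m³ = 9.81 kN/m³.
A = π(0.9)² = 2.54469 m².
From F = γ·h_c·A, the centroid depth is h_c = 197/(9.81 × 2.54469) = 7.89155 m.
The centroid is at the centre, 0.9 m below the top of the plate, so the highest point sits at h_top = 7.89155 − 0.9 = 6.99155 m below the surface.

d_top ≈ 6.992 m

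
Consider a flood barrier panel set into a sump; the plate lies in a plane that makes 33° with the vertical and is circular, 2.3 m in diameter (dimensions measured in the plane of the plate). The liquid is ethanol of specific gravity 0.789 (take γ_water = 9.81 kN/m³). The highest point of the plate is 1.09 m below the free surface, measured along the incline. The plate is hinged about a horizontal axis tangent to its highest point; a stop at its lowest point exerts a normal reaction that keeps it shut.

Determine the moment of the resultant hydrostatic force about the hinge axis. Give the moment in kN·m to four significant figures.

γ = 0.789 × 9.81 = 7.74009 kN/m³.
The plate makes 33° with the vertical, i.e. θ = 90° − 33° = 57° to the horizontal. Measuring y along the incline from the free-surface line, vertical depth h = y·sinθ with sinθ = 0.838671.
The centroid is at the centre, 1.15 m below the top of the plate, so y_c = 1.09 + 1.15 = 2.24 m and h_c = 2.24 × 0.838671 = 1.87862 m.
A = π(1.15)² = 4.15476 m².
Resultant F = γ·h_c·A = 7.74009 × 1.87862 × 4.15476 = 60.4131 kN.
I_c = πr⁴/4 = π × 1.15⁴/4 = 1.37367 m⁴.
Centre of pressure: y_p = y_c + I_c/(y_c·A) = 2.24 + 1.37367/(2.24 × 4.15476) = 2.24 + 0.147601 = 2.3876 m along the plane.
The resultant acts 1.15 + 0.147601 = 1.2976 m (along the plate) below the hinge at the top edge, so the moment about the hinge is M = F × 1.2976 = 60.4131 × 1.2976 = 78.392 kN·m.

M ≈ 78.39 kN·m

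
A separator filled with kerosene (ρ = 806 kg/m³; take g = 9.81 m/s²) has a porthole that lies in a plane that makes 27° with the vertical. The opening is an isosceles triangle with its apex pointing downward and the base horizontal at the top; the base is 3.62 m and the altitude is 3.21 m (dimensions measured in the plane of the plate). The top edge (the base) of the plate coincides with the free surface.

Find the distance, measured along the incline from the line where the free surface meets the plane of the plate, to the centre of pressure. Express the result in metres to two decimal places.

y_p = 1.61 m

γ = ρg = 806 × 9.81 / 1000 = 7.90686 kN/m³.
The plate makes 27° with the vertical, i.e. θ = 90° − 27° = 63° to the horizontal. Measuring y along the incline from the free-surface line, vertical depth h = y·sinθ with sinθ = 0.891007.
With the apex down, the centroid sits h/3 = 3.21/3 = 1.07 m below the base (the top edge), so y_c = 1.07 m and h_c = 1.07 × 0.891007 = 0.953377 m.
A = ½ × 3.62 × 3.21 = 5.8101 m².
Resultant F = γ·h_c·A = 7.90686 × 0.953377 × 5.8101 = 43.7978 kN.
I_c = b·h³/36 = 3.62 × 3.21³/36 = 3.32599 m⁴.
Centre of pressure: y_p = y_c + I_c/(y_c·A) = 1.07 + 3.32599/(1.07 × 5.8101) = 1.07 + 0.535 = 1.605 m along the plane.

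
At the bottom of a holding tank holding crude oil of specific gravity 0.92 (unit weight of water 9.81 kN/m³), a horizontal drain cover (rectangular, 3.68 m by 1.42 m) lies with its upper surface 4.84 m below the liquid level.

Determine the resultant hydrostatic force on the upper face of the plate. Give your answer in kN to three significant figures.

F ≈ 228 kN

γ = 0.92 × 9.81 = 9.0252 kN/m³.
The plate is horizontal, so pressure is uniform at p = γ·h = 9.0252 × 4.84 = 43.682 kN/m².
A = 3.68 × 1.42 = 5.2256 m².
F = p·A = 43.682 × 5.2256 = 228.265 kN.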